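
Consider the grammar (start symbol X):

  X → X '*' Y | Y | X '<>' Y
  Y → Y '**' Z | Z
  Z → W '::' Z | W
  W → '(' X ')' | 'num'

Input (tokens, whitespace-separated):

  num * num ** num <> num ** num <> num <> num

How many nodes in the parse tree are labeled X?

5

[X [X [X [X [X [Y [Z [W num]]]] * [Y [Y [Z [W num]]] ** [Z [W num]]]] <> [Y [Y [Z [W num]]] ** [Z [W num]]]] <> [Y [Z [W num]]]] <> [Y [Z [W num]]]]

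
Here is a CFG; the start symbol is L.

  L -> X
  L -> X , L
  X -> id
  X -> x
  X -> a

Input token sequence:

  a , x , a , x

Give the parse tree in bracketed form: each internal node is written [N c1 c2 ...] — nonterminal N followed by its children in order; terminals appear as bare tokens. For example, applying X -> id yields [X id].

[L [X a] , [L [X x] , [L [X a] , [L [X x]]]]]

L
X , L
a , L
a , X , L
a , x , L
a , x , X , L
a , x , a , L
a , x , a , X
a , x , a , x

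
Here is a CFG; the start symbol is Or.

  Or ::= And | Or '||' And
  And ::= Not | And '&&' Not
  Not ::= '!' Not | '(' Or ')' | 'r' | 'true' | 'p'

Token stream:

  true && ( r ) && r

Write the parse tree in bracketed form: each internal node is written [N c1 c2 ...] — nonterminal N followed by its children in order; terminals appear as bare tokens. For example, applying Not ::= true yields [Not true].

[Or [And [And [And [Not true]] && [Not ( [Or [And [Not r]]] )]] && [Not r]]]

Or
And
And && Not
And && Not && Not
Not && Not && Not
true && Not && Not
true && ( Or ) && Not
true && ( And ) && Not
true && ( Not ) && Not
true && ( r ) && Not
true && ( r ) && r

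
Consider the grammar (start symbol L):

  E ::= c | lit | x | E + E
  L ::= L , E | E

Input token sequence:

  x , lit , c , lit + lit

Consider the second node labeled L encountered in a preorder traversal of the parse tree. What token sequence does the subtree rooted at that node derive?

[L [L [L [L [E x]] , [E lit]] , [E c]] , [E [E lit] + [E lit]]]

x , lit , c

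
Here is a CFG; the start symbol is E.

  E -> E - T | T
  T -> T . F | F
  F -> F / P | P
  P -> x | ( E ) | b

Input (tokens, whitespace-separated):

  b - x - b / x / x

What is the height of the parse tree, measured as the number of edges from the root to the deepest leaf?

6

[E [E [E [T [F [P b]]]] - [T [F [P x]]]] - [T [F [F [F [P b]] / [P x]] / [P x]]]]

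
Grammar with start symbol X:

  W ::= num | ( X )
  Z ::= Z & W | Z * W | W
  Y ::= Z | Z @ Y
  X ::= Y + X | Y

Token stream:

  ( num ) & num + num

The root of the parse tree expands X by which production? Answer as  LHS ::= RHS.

X ::= Y + X

[X [Y [Z [Z [W ( [X [Y [Z [W num]]]] )]] & [W num]]] + [X [Y [Z [W num]]]]]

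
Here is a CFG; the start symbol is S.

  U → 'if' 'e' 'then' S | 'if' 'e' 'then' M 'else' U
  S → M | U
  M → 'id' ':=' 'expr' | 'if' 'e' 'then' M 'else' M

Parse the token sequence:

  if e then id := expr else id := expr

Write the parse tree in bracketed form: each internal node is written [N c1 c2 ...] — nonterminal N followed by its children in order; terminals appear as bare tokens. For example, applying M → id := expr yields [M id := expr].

S
M
if e then M else M
if e then id := expr else M
if e then id := expr else id := expr

[S [M if e then [M id := expr] else [M id := expr]]]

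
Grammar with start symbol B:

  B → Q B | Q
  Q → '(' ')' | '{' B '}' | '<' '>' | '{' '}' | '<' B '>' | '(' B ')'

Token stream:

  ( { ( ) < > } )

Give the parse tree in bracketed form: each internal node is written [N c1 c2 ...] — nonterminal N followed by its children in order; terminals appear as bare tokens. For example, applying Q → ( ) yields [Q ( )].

[B [Q ( [B [Q { [B [Q ( )] [B [Q < >]]] }]] )]]

B
Q
( B )
( Q )
( { B } )
( { Q B } )
( { ( ) B } )
( { ( ) Q } )
( { ( ) < > } )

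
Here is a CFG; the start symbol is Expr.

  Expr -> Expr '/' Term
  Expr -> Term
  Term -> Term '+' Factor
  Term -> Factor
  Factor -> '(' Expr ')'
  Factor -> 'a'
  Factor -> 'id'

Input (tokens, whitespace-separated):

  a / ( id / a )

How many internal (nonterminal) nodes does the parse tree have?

12

[Expr [Expr [Term [Factor a]]] / [Term [Factor ( [Expr [Expr [Term [Factor id]]] / [Term [Factor a]]] )]]]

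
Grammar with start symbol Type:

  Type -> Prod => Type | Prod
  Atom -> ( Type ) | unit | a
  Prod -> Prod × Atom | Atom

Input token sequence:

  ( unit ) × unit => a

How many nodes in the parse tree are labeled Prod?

4

[Type [Prod [Prod [Atom ( [Type [Prod [Atom unit]]] )]] × [Atom unit]] => [Type [Prod [Atom a]]]]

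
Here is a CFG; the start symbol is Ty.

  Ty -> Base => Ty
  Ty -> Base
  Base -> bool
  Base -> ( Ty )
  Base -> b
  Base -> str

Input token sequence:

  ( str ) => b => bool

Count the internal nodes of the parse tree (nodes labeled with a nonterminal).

[Ty [Base ( [Ty [Base str]] )] => [Ty [Base b] => [Ty [Base bool]]]]

8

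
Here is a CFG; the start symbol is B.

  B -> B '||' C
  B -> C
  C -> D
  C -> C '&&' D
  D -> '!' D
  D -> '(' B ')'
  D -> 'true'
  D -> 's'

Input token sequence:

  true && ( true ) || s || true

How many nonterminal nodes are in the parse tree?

14

[B [B [B [C [C [D true]] && [D ( [B [C [D true]]] )]]] || [C [D s]]] || [C [D true]]]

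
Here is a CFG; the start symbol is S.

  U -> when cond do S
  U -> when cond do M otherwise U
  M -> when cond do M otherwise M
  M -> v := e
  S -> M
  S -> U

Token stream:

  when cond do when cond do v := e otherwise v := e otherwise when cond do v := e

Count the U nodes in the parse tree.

2

[S [U when cond do [M when cond do [M v := e] otherwise [M v := e]] otherwise [U when cond do [S [M v := e]]]]]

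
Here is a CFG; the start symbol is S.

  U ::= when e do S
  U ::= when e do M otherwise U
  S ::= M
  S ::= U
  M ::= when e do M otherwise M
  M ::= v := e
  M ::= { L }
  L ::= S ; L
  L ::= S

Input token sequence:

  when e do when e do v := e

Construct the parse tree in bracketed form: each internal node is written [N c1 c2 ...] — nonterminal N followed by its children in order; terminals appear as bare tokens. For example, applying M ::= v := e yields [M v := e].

S
U
when e do S
when e do U
when e do when e do S
when e do when e do M
when e do when e do v := e

[S [U when e do [S [U when e do [S [M v := e]]]]]]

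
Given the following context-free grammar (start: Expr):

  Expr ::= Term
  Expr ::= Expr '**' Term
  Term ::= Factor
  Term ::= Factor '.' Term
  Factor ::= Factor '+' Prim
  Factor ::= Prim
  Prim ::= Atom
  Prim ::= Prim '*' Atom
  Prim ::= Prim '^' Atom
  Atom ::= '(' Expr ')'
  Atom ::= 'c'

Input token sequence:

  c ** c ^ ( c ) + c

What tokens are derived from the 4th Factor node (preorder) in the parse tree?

[Expr [Expr [Term [Factor [Prim [Atom c]]]]] ** [Term [Factor [Factor [Prim [Prim [Atom c]] ^ [Atom ( [Expr [Term [Factor [Prim [Atom c]]]]] )]]] + [Prim [Atom c]]]]]

c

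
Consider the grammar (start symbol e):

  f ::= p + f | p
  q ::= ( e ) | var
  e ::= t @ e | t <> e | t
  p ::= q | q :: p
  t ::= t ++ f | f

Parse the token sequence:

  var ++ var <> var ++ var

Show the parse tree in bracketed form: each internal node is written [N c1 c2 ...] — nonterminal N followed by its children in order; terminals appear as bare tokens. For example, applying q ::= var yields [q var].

e
t <> e
t ++ f <> e
f ++ f <> e
p ++ f <> e
q ++ f <> e
var ++ f <> e
var ++ p <> e
var ++ q <> e
var ++ var <> e
var ++ var <> t
var ++ var <> t ++ f
var ++ var <> f ++ f
var ++ var <> p ++ f
var ++ var <> q ++ f
var ++ var <> var ++ f
var ++ var <> var ++ p
var ++ var <> var ++ q
var ++ var <> var ++ var

[e [t [t [f [p [q var]]]] ++ [f [p [q var]]]] <> [e [t [t [f [p [q var]]]] ++ [f [p [q var]]]]]]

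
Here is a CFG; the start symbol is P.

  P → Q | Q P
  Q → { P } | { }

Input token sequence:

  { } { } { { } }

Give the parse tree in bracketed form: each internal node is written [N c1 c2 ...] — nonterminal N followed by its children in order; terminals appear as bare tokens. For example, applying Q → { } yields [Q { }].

[P [Q { }] [P [Q { }] [P [Q { [P [Q { }]] }]]]]

P
Q P
{ } P
{ } Q P
{ } { } P
{ } { } Q
{ } { } { P }
{ } { } { Q }
{ } { } { { } }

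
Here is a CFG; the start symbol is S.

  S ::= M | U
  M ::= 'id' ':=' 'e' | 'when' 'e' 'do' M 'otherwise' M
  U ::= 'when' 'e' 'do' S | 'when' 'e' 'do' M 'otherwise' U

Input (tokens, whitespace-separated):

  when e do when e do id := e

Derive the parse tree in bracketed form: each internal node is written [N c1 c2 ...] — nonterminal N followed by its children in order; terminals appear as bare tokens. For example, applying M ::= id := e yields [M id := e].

S
U
when e do S
when e do U
when e do when e do S
when e do when e do M
when e do when e do id := e

[S [U when e do [S [U when e do [S [M id := e]]]]]]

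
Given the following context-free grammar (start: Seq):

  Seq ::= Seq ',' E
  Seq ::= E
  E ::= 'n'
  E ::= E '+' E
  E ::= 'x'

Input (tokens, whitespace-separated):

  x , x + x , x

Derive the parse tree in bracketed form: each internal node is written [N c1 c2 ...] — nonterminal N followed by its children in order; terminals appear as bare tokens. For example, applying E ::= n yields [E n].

Seq
Seq , E
Seq , E , E
E , E , E
x , E , E
x , E + E , E
x , x + E , E
x , x + x , E
x , x + x , x

[Seq [Seq [Seq [E x]] , [E [E x] + [E x]]] , [E x]]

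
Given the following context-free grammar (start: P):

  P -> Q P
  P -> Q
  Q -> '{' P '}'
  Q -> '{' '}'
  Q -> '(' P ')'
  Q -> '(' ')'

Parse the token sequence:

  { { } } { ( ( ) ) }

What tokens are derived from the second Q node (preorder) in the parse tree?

{ }

[P [Q { [P [Q { }]] }] [P [Q { [P [Q ( [P [Q ( )]] )]] }]]]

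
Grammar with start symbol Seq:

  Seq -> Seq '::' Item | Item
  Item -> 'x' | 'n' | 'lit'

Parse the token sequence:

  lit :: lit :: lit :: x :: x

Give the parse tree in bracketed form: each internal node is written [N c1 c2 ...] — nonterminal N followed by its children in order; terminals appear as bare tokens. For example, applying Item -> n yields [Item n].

Seq
Seq :: Item
Seq :: Item :: Item
Seq :: Item :: Item :: Item
Seq :: Item :: Item :: Item :: Item
Item :: Item :: Item :: Item :: Item
lit :: Item :: Item :: Item :: Item
lit :: lit :: Item :: Item :: Item
lit :: lit :: lit :: Item :: Item
lit :: lit :: lit :: x :: Item
lit :: lit :: lit :: x :: x

[Seq [Seq [Seq [Seq [Seq [Item lit]] :: [Item lit]] :: [Item lit]] :: [Item x]] :: [Item x]]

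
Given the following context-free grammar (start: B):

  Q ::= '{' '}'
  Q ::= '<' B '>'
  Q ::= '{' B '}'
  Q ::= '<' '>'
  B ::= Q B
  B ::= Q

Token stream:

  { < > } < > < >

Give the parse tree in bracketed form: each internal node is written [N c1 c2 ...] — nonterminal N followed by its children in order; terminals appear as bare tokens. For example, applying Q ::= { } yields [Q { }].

B
Q B
{ B } B
{ Q } B
{ < > } B
{ < > } Q B
{ < > } < > B
{ < > } < > Q
{ < > } < > < >

[B [Q { [B [Q < >]] }] [B [Q < >] [B [Q < >]]]]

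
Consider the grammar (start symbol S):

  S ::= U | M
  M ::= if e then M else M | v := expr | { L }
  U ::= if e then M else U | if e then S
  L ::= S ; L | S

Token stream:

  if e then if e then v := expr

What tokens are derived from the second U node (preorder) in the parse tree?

[S [U if e then [S [U if e then [S [M v := expr]]]]]]

if e then v := expr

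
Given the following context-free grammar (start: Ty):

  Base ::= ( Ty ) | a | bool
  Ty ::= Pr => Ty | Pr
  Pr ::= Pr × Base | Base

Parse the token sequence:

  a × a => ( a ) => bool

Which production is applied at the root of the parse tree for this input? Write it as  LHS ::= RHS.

[Ty [Pr [Pr [Base a]] × [Base a]] => [Ty [Pr [Base ( [Ty [Pr [Base a]]] )]] => [Ty [Pr [Base bool]]]]]

Ty ::= Pr => Ty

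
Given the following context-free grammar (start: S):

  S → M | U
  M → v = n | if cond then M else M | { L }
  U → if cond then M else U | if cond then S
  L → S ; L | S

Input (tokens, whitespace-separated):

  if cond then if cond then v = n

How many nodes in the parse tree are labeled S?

[S [U if cond then [S [U if cond then [S [M v = n]]]]]]

3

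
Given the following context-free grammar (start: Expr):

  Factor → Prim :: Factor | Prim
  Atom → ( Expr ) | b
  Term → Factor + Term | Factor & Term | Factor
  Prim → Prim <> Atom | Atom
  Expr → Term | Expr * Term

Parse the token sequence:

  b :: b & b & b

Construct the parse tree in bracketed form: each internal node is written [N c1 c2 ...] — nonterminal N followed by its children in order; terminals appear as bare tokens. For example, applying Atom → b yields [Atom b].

Expr
Term
Factor & Term
Prim :: Factor & Term
Atom :: Factor & Term
b :: Factor & Term
b :: Prim & Term
b :: Atom & Term
b :: b & Term
b :: b & Factor & Term
b :: b & Prim & Term
b :: b & Atom & Term
b :: b & b & Term
b :: b & b & Factor
b :: b & b & Prim
b :: b & b & Atom
b :: b & b & b

[Expr [Term [Factor [Prim [Atom b]] :: [Factor [Prim [Atom b]]]] & [Term [Factor [Prim [Atom b]]] & [Term [Factor [Prim [Atom b]]]]]]]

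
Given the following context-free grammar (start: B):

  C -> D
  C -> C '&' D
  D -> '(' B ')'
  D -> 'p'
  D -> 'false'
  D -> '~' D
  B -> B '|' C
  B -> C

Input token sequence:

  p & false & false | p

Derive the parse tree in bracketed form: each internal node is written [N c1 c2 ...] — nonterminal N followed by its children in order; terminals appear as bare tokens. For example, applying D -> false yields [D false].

[B [B [C [C [C [D p]] & [D false]] & [D false]]] | [C [D p]]]

B
B | C
C | C
C & D | C
C & D & D | C
D & D & D | C
p & D & D | C
p & false & D | C
p & false & false | C
p & false & false | D
p & false & false | p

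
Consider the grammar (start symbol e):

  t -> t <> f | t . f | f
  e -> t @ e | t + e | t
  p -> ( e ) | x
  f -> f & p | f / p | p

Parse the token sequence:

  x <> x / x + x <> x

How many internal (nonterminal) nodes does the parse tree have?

[e [t [t [f [p x]]] <> [f [f [p x]] / [p x]]] + [e [t [t [f [p x]]] <> [f [p x]]]]]

16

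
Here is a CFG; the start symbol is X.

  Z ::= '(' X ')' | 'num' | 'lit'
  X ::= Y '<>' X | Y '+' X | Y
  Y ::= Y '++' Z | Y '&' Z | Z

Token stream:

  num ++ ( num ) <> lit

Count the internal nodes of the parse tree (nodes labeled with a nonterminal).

11

[X [Y [Y [Z num]] ++ [Z ( [X [Y [Z num]]] )]] <> [X [Y [Z lit]]]]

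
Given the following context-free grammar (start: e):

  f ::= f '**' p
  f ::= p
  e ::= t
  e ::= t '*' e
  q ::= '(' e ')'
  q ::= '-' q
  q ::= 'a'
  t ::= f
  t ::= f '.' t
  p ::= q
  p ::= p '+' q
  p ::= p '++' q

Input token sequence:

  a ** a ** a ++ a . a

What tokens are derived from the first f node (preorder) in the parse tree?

a ** a ** a ++ a

[e [t [f [f [f [p [q a]]] ** [p [q a]]] ** [p [p [q a]] ++ [q a]]] . [t [f [p [q a]]]]]]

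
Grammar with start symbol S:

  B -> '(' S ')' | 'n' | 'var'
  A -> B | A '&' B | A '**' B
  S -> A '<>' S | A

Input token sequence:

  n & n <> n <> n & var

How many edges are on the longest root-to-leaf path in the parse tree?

6

[S [A [A [B n]] & [B n]] <> [S [A [B n]] <> [S [A [A [B n]] & [B var]]]]]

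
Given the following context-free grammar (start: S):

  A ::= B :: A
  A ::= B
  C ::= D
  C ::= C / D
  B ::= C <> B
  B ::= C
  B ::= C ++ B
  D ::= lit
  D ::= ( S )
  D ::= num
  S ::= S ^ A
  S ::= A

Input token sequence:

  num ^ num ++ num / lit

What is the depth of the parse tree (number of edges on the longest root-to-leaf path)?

7

[S [S [A [B [C [D num]]]]] ^ [A [B [C [D num]] ++ [B [C [C [D num]] / [D lit]]]]]]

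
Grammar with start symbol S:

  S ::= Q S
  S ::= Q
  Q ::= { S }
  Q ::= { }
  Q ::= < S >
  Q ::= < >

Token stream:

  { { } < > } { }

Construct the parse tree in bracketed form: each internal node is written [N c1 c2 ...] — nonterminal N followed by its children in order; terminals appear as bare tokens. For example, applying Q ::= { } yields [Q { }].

[S [Q { [S [Q { }] [S [Q < >]]] }] [S [Q { }]]]

S
Q S
{ S } S
{ Q S } S
{ { } S } S
{ { } Q } S
{ { } < > } S
{ { } < > } Q
{ { } < > } { }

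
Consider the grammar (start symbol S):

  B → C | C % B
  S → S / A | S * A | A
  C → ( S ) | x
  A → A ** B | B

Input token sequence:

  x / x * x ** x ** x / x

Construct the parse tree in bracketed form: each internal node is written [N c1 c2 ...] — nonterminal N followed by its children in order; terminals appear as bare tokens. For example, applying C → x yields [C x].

S
S / A
S * A / A
S / A * A / A
A / A * A / A
B / A * A / A
C / A * A / A
x / A * A / A
x / B * A / A
x / C * A / A
x / x * A / A
x / x * A ** B / A
x / x * A ** B ** B / A
x / x * B ** B ** B / A
x / x * C ** B ** B / A
x / x * x ** B ** B / A
x / x * x ** C ** B / A
x / x * x ** x ** B / A
x / x * x ** x ** C / A
x / x * x ** x ** x / A
x / x * x ** x ** x / B
x / x * x ** x ** x / C
x / x * x ** x ** x / x

[S [S [S [S [A [B [C x]]]] / [A [B [C x]]]] * [A [A [A [B [C x]]] ** [B [C x]]] ** [B [C x]]]] / [A [B [C x]]]]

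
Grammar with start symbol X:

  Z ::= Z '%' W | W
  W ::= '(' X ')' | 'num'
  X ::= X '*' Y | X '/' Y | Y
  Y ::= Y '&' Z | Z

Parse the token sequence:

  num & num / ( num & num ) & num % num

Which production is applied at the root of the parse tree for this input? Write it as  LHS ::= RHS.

[X [X [Y [Y [Z [W num]]] & [Z [W num]]]] / [Y [Y [Z [W ( [X [Y [Y [Z [W num]]] & [Z [W num]]]] )]]] & [Z [Z [W num]] % [W num]]]]

X ::= X '/' Y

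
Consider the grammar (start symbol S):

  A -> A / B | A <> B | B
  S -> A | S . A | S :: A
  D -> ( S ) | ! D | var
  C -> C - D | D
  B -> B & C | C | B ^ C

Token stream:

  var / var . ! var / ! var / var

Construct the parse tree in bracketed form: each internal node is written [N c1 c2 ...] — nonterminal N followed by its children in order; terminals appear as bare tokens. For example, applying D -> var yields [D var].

[S [S [A [A [B [C [D var]]]] / [B [C [D var]]]]] . [A [A [A [B [C [D ! [D var]]]]] / [B [C [D ! [D var]]]]] / [B [C [D var]]]]]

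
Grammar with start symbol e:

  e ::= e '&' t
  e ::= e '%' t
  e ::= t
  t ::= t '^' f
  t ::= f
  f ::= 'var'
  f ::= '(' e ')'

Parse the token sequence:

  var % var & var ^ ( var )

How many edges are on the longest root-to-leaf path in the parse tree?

[e [e [e [t [f var]]] % [t [f var]]] & [t [t [f var]] ^ [f ( [e [t [f var]]] )]]]

6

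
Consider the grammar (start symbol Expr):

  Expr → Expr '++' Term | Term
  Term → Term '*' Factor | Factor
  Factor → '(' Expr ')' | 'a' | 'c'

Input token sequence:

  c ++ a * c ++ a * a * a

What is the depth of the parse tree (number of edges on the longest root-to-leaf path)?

[Expr [Expr [Expr [Term [Factor c]]] ++ [Term [Term [Factor a]] * [Factor c]]] ++ [Term [Term [Term [Factor a]] * [Factor a]] * [Factor a]]]

5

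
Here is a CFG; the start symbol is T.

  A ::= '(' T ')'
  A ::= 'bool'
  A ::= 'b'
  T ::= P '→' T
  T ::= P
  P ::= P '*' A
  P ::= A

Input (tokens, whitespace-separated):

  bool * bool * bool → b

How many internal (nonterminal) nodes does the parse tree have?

[T [P [P [P [A bool]] * [A bool]] * [A bool]] → [T [P [A b]]]]

10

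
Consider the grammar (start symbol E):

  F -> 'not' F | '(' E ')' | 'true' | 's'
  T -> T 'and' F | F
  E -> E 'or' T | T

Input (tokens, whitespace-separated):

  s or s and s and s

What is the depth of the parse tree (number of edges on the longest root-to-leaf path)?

5

[E [E [T [F s]]] or [T [T [T [F s]] and [F s]] and [F s]]]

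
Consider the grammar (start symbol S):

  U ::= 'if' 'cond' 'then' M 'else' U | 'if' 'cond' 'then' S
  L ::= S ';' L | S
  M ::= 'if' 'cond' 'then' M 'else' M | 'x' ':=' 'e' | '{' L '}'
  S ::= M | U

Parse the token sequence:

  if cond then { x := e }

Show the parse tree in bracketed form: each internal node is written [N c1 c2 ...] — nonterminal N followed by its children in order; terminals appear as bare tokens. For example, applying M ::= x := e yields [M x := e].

S
U
if cond then S
if cond then M
if cond then { L }
if cond then { S }
if cond then { M }
if cond then { x := e }

[S [U if cond then [S [M { [L [S [M x := e]]] }]]]]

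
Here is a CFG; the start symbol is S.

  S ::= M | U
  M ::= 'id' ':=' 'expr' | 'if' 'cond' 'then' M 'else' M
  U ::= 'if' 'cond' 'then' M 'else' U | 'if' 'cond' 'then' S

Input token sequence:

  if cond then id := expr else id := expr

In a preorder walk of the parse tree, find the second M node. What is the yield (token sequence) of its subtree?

[S [M if cond then [M id := expr] else [M id := expr]]]

id := expr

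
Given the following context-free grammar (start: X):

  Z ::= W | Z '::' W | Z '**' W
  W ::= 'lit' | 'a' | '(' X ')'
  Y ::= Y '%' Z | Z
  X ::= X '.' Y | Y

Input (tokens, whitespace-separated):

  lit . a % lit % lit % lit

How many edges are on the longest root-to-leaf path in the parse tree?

[X [X [Y [Z [W lit]]]] . [Y [Y [Y [Y [Z [W a]]] % [Z [W lit]]] % [Z [W lit]]] % [Z [W lit]]]]

7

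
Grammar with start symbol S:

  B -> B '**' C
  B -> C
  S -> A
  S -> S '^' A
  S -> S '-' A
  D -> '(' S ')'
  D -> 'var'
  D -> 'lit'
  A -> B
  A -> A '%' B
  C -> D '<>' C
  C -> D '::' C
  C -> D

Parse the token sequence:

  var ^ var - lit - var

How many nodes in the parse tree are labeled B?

[S [S [S [S [A [B [C [D var]]]]] ^ [A [B [C [D var]]]]] - [A [B [C [D lit]]]]] - [A [B [C [D var]]]]]

4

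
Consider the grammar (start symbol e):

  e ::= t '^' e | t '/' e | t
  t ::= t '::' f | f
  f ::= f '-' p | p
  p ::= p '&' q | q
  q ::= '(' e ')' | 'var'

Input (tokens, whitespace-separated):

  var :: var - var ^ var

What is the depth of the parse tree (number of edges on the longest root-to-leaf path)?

6

[e [t [t [f [p [q var]]]] :: [f [f [p [q var]]] - [p [q var]]]] ^ [e [t [f [p [q var]]]]]]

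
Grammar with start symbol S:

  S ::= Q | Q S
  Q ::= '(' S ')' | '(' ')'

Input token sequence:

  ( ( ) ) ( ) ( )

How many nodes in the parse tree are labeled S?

[S [Q ( [S [Q ( )]] )] [S [Q ( )] [S [Q ( )]]]]

4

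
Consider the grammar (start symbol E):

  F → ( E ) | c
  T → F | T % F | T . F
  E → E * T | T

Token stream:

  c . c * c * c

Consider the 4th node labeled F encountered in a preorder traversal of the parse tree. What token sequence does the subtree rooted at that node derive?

[E [E [E [T [T [F c]] . [F c]]] * [T [F c]]] * [T [F c]]]

c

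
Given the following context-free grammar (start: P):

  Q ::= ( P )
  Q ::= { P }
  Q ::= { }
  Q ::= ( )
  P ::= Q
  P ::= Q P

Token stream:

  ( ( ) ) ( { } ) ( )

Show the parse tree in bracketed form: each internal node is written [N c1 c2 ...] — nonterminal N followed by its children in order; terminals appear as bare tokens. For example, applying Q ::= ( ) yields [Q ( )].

P
Q P
( P ) P
( Q ) P
( ( ) ) P
( ( ) ) Q P
( ( ) ) ( P ) P
( ( ) ) ( Q ) P
( ( ) ) ( { } ) P
( ( ) ) ( { } ) Q
( ( ) ) ( { } ) ( )

[P [Q ( [P [Q ( )]] )] [P [Q ( [P [Q { }]] )] [P [Q ( )]]]]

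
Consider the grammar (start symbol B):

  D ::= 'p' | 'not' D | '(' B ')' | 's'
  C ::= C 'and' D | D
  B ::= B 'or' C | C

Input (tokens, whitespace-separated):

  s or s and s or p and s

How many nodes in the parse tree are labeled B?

3

[B [B [B [C [D s]]] or [C [C [D s]] and [D s]]] or [C [C [D p]] and [D s]]]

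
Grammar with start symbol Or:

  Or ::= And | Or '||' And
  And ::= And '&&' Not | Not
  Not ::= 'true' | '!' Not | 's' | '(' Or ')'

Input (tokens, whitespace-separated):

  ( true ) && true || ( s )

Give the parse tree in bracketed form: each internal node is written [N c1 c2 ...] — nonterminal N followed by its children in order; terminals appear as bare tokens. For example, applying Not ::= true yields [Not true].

Or
Or || And
And || And
And && Not || And
Not && Not || And
( Or ) && Not || And
( And ) && Not || And
( Not ) && Not || And
( true ) && Not || And
( true ) && true || And
( true ) && true || Not
( true ) && true || ( Or )
( true ) && true || ( And )
( true ) && true || ( Not )
( true ) && true || ( s )

[Or [Or [And [And [Not ( [Or [And [Not true]]] )]] && [Not true]]] || [And [Not ( [Or [And [Not s]]] )]]]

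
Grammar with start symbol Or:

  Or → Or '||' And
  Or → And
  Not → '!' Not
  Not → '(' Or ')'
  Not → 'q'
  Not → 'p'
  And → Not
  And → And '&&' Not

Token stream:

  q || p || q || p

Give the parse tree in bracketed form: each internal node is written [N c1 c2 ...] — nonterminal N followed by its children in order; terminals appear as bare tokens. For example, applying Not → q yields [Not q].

Or
Or || And
Or || And || And
Or || And || And || And
And || And || And || And
Not || And || And || And
q || And || And || And
q || Not || And || And
q || p || And || And
q || p || Not || And
q || p || q || And
q || p || q || Not
q || p || q || p

[Or [Or [Or [Or [And [Not q]]] || [And [Not p]]] || [And [Not q]]] || [And [Not p]]]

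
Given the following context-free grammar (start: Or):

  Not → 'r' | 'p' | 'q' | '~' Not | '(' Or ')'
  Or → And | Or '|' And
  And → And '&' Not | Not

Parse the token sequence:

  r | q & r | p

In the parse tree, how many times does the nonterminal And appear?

4

[Or [Or [Or [And [Not r]]] | [And [And [Not q]] & [Not r]]] | [And [Not p]]]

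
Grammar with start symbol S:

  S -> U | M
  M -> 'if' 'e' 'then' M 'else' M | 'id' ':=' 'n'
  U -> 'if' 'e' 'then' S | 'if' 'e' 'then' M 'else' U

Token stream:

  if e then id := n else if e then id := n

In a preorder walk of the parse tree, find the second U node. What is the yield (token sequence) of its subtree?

[S [U if e then [M id := n] else [U if e then [S [M id := n]]]]]

if e then id := n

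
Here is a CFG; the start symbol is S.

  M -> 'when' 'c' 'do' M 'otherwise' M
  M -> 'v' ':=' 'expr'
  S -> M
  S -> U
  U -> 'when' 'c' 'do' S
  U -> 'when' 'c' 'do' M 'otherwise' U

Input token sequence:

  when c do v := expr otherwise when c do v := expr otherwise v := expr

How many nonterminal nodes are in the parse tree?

[S [M when c do [M v := expr] otherwise [M when c do [M v := expr] otherwise [M v := expr]]]]

6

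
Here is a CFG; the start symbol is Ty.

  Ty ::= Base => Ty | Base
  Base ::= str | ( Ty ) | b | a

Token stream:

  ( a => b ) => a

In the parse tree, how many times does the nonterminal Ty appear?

4

[Ty [Base ( [Ty [Base a] => [Ty [Base b]]] )] => [Ty [Base a]]]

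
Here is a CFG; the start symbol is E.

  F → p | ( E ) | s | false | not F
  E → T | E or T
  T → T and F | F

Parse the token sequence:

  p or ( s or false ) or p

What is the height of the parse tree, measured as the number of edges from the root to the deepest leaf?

8

[E [E [E [T [F p]]] or [T [F ( [E [E [T [F s]]] or [T [F false]]] )]]] or [T [F p]]]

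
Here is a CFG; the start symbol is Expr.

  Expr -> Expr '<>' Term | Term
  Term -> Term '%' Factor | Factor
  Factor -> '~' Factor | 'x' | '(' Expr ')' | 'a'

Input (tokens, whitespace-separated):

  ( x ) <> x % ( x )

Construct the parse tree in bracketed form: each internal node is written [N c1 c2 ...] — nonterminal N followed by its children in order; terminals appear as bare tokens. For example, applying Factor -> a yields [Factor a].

[Expr [Expr [Term [Factor ( [Expr [Term [Factor x]]] )]]] <> [Term [Term [Factor x]] % [Factor ( [Expr [Term [Factor x]]] )]]]

Expr
Expr <> Term
Term <> Term
Factor <> Term
( Expr ) <> Term
( Term ) <> Term
( Factor ) <> Term
( x ) <> Term
( x ) <> Term % Factor
( x ) <> Factor % Factor
( x ) <> x % Factor
( x ) <> x % ( Expr )
( x ) <> x % ( Term )
( x ) <> x % ( Factor )
( x ) <> x % ( x )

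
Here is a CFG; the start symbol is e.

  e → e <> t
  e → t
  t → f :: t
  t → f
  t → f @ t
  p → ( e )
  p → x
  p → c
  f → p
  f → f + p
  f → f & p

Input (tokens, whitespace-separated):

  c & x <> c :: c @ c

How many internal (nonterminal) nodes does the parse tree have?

[e [e [t [f [f [p c]] & [p x]]]] <> [t [f [p c]] :: [t [f [p c]] @ [t [f [p c]]]]]]

16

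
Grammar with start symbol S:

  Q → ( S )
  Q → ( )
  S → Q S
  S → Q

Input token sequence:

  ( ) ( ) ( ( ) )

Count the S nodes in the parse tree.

[S [Q ( )] [S [Q ( )] [S [Q ( [S [Q ( )]] )]]]]

4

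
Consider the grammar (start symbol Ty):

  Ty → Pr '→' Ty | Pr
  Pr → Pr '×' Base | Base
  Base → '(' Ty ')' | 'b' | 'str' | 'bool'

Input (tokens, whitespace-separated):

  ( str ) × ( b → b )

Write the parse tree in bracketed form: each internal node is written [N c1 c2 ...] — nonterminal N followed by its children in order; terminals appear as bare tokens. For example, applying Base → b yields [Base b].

[Ty [Pr [Pr [Base ( [Ty [Pr [Base str]]] )]] × [Base ( [Ty [Pr [Base b]] → [Ty [Pr [Base b]]]] )]]]

Ty
Pr
Pr × Base
Base × Base
( Ty ) × Base
( Pr ) × Base
( Base ) × Base
( str ) × Base
( str ) × ( Ty )
( str ) × ( Pr → Ty )
( str ) × ( Base → Ty )
( str ) × ( b → Ty )
( str ) × ( b → Pr )
( str ) × ( b → Base )
( str ) × ( b → b )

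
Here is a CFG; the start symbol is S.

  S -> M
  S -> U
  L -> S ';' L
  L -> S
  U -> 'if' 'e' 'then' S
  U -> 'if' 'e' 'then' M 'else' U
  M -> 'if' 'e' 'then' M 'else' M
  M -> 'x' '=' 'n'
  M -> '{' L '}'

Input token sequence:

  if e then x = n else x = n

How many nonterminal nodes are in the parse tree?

4

[S [M if e then [M x = n] else [M x = n]]]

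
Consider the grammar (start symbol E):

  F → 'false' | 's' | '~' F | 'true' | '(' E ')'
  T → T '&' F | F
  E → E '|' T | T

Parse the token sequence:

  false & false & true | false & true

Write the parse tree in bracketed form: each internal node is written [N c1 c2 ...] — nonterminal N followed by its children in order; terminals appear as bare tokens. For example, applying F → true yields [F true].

[E [E [T [T [T [F false]] & [F false]] & [F true]]] | [T [T [F false]] & [F true]]]

E
E | T
T | T
T & F | T
T & F & F | T
F & F & F | T
false & F & F | T
false & false & F | T
false & false & true | T
false & false & true | T & F
false & false & true | F & F
false & false & true | false & F
false & false & true | false & true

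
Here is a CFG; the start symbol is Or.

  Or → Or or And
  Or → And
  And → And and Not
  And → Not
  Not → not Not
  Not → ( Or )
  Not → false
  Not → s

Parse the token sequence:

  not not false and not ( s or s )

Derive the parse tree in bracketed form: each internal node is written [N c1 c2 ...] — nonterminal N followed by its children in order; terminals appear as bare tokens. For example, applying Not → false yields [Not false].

[Or [And [And [Not not [Not not [Not false]]]] and [Not not [Not ( [Or [Or [And [Not s]]] or [And [Not s]]] )]]]]

Or
And
And and Not
Not and Not
not Not and Not
not not Not and Not
not not false and Not
not not false and not Not
not not false and not ( Or )
not not false and not ( Or or And )
not not false and not ( And or And )
not not false and not ( Not or And )
not not false and not ( s or And )
not not false and not ( s or Not )
not not false and not ( s or s )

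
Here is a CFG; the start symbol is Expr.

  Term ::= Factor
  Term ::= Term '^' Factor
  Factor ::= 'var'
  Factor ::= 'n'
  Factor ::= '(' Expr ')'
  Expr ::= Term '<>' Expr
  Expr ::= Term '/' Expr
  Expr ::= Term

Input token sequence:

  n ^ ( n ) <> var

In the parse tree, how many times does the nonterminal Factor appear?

4

[Expr [Term [Term [Factor n]] ^ [Factor ( [Expr [Term [Factor n]]] )]] <> [Expr [Term [Factor var]]]]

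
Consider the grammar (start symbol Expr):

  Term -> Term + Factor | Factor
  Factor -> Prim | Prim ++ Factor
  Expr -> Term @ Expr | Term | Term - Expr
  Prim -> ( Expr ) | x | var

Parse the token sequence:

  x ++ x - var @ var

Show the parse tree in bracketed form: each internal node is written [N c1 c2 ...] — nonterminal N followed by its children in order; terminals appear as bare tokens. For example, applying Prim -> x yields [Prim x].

Expr
Term - Expr
Factor - Expr
Prim ++ Factor - Expr
x ++ Factor - Expr
x ++ Prim - Expr
x ++ x - Expr
x ++ x - Term @ Expr
x ++ x - Factor @ Expr
x ++ x - Prim @ Expr
x ++ x - var @ Expr
x ++ x - var @ Term
x ++ x - var @ Factor
x ++ x - var @ Prim
x ++ x - var @ var

[Expr [Term [Factor [Prim x] ++ [Factor [Prim x]]]] - [Expr [Term [Factor [Prim var]]] @ [Expr [Term [Factor [Prim var]]]]]]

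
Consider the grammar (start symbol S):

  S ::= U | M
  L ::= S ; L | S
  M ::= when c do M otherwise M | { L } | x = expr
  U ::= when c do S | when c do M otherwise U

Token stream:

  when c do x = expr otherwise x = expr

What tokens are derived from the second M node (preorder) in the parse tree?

[S [M when c do [M x = expr] otherwise [M x = expr]]]

x = expr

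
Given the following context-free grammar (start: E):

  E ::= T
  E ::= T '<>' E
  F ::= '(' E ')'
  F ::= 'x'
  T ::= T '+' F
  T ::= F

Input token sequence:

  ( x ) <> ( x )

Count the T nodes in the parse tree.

4

[E [T [F ( [E [T [F x]]] )]] <> [E [T [F ( [E [T [F x]]] )]]]]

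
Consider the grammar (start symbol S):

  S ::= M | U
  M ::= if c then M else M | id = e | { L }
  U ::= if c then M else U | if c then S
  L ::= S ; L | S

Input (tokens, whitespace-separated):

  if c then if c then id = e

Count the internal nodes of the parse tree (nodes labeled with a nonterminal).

[S [U if c then [S [U if c then [S [M id = e]]]]]]

6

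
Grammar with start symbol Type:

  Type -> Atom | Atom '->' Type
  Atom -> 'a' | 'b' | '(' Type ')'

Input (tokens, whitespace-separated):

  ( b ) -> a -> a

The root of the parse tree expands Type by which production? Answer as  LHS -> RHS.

Type -> Atom '->' Type

[Type [Atom ( [Type [Atom b]] )] -> [Type [Atom a] -> [Type [Atom a]]]]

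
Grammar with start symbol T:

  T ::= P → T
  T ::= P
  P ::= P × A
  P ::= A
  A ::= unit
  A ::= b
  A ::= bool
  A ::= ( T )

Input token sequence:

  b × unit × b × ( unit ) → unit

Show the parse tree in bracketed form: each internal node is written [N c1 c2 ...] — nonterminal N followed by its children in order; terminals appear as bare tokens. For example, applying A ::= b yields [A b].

T
P → T
P × A → T
P × A × A → T
P × A × A × A → T
A × A × A × A → T
b × A × A × A → T
b × unit × A × A → T
b × unit × b × A → T
b × unit × b × ( T ) → T
b × unit × b × ( P ) → T
b × unit × b × ( A ) → T
b × unit × b × ( unit ) → T
b × unit × b × ( unit ) → P
b × unit × b × ( unit ) → A
b × unit × b × ( unit ) → unit

[T [P [P [P [P [A b]] × [A unit]] × [A b]] × [A ( [T [P [A unit]]] )]] → [T [P [A unit]]]]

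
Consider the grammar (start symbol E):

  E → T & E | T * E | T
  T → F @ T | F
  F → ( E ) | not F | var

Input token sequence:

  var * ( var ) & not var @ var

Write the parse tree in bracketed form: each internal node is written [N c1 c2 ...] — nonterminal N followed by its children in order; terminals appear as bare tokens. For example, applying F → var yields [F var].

E
T * E
F * E
var * E
var * T & E
var * F & E
var * ( E ) & E
var * ( T ) & E
var * ( F ) & E
var * ( var ) & E
var * ( var ) & T
var * ( var ) & F @ T
var * ( var ) & not F @ T
var * ( var ) & not var @ T
var * ( var ) & not var @ F
var * ( var ) & not var @ var

[E [T [F var]] * [E [T [F ( [E [T [F var]]] )]] & [E [T [F not [F var]] @ [T [F var]]]]]]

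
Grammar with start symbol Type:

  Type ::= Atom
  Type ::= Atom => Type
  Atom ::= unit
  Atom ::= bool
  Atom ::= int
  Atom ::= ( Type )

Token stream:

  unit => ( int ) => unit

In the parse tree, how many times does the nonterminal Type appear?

4

[Type [Atom unit] => [Type [Atom ( [Type [Atom int]] )] => [Type [Atom unit]]]]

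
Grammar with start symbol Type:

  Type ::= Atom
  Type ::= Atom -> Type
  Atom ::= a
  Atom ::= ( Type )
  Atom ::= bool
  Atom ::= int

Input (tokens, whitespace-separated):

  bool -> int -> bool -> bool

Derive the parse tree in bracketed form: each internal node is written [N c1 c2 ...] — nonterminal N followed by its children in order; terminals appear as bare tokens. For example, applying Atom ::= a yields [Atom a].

[Type [Atom bool] -> [Type [Atom int] -> [Type [Atom bool] -> [Type [Atom bool]]]]]

Type
Atom -> Type
bool -> Type
bool -> Atom -> Type
bool -> int -> Type
bool -> int -> Atom -> Type
bool -> int -> bool -> Type
bool -> int -> bool -> Atom
bool -> int -> bool -> bool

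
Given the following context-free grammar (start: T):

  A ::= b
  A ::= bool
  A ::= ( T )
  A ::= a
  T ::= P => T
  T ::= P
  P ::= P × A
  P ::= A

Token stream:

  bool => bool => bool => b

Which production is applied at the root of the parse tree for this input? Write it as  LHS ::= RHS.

[T [P [A bool]] => [T [P [A bool]] => [T [P [A bool]] => [T [P [A b]]]]]]

T ::= P => T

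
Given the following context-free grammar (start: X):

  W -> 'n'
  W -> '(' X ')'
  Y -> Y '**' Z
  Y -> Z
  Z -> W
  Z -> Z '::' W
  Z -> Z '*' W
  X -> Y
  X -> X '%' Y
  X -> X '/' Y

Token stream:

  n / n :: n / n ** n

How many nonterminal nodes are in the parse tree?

17

[X [X [X [Y [Z [W n]]]] / [Y [Z [Z [W n]] :: [W n]]]] / [Y [Y [Z [W n]]] ** [Z [W n]]]]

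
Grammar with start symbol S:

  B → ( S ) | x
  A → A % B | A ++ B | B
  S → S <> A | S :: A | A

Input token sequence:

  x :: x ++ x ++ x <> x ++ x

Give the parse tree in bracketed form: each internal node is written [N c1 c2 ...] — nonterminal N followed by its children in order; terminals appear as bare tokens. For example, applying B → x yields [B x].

[S [S [S [A [B x]]] :: [A [A [A [B x]] ++ [B x]] ++ [B x]]] <> [A [A [B x]] ++ [B x]]]

S
S <> A
S :: A <> A
A :: A <> A
B :: A <> A
x :: A <> A
x :: A ++ B <> A
x :: A ++ B ++ B <> A
x :: B ++ B ++ B <> A
x :: x ++ B ++ B <> A
x :: x ++ x ++ B <> A
x :: x ++ x ++ x <> A
x :: x ++ x ++ x <> A ++ B
x :: x ++ x ++ x <> B ++ B
x :: x ++ x ++ x <> x ++ B
x :: x ++ x ++ x <> x ++ x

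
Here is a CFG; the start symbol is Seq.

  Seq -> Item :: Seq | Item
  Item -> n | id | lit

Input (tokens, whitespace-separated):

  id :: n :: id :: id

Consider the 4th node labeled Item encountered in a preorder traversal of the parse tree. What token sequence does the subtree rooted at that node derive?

id

[Seq [Item id] :: [Seq [Item n] :: [Seq [Item id] :: [Seq [Item id]]]]]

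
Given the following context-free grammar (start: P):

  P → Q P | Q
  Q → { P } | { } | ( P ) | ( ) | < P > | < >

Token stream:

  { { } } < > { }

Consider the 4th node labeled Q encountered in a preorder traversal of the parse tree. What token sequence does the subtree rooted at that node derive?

{ }

[P [Q { [P [Q { }]] }] [P [Q < >] [P [Q { }]]]]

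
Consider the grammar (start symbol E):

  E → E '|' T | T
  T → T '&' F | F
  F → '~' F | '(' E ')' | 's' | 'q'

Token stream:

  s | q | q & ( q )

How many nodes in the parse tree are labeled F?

5

[E [E [E [T [F s]]] | [T [F q]]] | [T [T [F q]] & [F ( [E [T [F q]]] )]]]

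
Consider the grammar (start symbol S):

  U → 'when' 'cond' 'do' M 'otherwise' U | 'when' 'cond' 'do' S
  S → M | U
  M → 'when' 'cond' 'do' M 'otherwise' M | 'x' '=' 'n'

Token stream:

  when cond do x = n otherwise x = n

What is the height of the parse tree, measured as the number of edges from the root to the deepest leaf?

3

[S [M when cond do [M x = n] otherwise [M x = n]]]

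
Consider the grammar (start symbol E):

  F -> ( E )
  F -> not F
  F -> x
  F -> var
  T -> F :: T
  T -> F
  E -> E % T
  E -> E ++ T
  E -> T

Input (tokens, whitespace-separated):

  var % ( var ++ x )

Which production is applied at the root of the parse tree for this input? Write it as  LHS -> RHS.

[E [E [T [F var]]] % [T [F ( [E [E [T [F var]]] ++ [T [F x]]] )]]]

E -> E % T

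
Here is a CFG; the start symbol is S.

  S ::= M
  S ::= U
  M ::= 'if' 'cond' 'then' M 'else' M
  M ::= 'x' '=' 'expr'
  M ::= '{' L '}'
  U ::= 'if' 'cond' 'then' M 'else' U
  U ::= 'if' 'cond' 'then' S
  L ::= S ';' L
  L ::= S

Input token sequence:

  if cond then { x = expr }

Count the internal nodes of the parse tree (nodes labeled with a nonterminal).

7

[S [U if cond then [S [M { [L [S [M x = expr]]] }]]]]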